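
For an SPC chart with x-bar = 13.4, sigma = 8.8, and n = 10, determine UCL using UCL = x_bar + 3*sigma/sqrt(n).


UCL = 13.4 + 3 * 8.8 / sqrt(10)

21.75


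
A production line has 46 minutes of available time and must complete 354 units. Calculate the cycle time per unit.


Formula: CT = Available Time / Number of Units
CT = 46 min / 354 units
CT = 0.13 min/unit

0.13 min/unit


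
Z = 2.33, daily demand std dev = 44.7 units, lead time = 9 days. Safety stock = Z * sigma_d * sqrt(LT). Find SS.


Formula: SS = z * sigma_d * sqrt(LT)
sqrt(LT) = sqrt(9) = 3.0
SS = 2.33 * 44.7 * 3.0
SS = 312.5 units

312.5 units


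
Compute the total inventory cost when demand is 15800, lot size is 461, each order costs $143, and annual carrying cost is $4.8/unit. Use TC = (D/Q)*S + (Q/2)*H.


TC = 15800/461 * 143 + 461/2 * 4.8

$6007.48


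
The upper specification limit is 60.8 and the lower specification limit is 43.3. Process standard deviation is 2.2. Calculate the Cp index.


Cp = (60.8 - 43.3) / (6 * 2.2)

1.33


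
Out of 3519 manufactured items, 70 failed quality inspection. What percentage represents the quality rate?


Formula: Quality Rate = Good Pieces / Total Pieces * 100
Good pieces = 3519 - 70 = 3449
QR = 3449 / 3519 * 100 = 98.0%

98.0%


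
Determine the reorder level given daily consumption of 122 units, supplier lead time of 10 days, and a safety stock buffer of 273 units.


Formula: ROP = (Daily Demand * Lead Time) + Safety Stock
Demand during lead time = 122 * 10 = 1220 units
ROP = 1220 + 273 = 1493 units

1493 units


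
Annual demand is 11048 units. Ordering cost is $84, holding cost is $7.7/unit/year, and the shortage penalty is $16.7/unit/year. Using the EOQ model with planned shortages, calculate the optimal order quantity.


Formula: EOQ* = sqrt(2DS/H) * sqrt((H+P)/P)
Base EOQ = sqrt(2*11048*84/7.7) = 490.97 units
Correction = sqrt((7.7+16.7)/16.7) = 1.20875
EOQ* = 490.97 * 1.20875 = 593.5 units

593.5 units


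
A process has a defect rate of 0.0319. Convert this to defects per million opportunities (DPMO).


DPMO = defect_rate * 1000000 = 0.0319 * 1000000

31900


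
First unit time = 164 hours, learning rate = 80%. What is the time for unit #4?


Formula: T_n = T_1 * (learning_rate)^(log2(n)) where learning_rate = rate/100
Doublings = log2(4) = 2
T_n = 164 * 0.8^2
T_n = 164 * 0.64 = 105.0 hours

105.0 hours


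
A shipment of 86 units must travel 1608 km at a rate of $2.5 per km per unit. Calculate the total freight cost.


TC = dist * cost * units = 1608 * 2.5 * 86 = $345720.00

$345720.00


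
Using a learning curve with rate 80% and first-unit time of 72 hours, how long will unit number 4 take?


Formula: T_n = T_1 * (learning_rate)^(log2(n)) where learning_rate = rate/100
Doublings = log2(4) = 2
T_n = 72 * 0.8^2
T_n = 72 * 0.64 = 46.1 hours

46.1 hours


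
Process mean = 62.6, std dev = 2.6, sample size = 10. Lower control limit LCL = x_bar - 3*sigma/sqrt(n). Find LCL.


LCL = 62.6 - 3 * 2.6 / sqrt(10)

60.13


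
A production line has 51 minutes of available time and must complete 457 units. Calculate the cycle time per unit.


Formula: CT = Available Time / Number of Units
CT = 51 min / 457 units
CT = 0.11 min/unit

0.11 min/unit


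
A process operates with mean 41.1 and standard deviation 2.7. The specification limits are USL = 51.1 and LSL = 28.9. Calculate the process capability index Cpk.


Cpu = (51.1 - 41.1) / (3 * 2.7) = 1.23
Cpl = (41.1 - 28.9) / (3 * 2.7) = 1.51
Cpk = min(1.23, 1.51) = 1.23

1.23


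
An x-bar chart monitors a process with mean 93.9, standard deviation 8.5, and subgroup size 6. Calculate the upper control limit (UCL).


UCL = 93.9 + 3 * 8.5 / sqrt(6)

104.31


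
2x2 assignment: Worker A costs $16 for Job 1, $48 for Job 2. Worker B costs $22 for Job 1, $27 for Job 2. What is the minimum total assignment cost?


Option 1: A->1 + B->2 = $16 + $27 = $43
Option 2: A->2 + B->1 = $48 + $22 = $70
Min cost = min($43, $70) = $43

$43


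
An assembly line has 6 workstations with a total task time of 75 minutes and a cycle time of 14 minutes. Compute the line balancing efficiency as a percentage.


Formula: Efficiency = Sum of Task Times / (N_stations * CT) * 100
Total station capacity = 6 stations * 14 min = 84 min
Efficiency = 75 / 84 * 100 = 89.3%

89.3%


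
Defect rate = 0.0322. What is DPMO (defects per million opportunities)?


DPMO = defect_rate * 1000000 = 0.0322 * 1000000

32200


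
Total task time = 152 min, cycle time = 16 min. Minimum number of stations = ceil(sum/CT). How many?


Formula: N_min = ceil(Sum of Task Times / Cycle Time)
N_min = ceil(152 min / 16 min) = ceil(9.5)
N_min = 10 stations

10


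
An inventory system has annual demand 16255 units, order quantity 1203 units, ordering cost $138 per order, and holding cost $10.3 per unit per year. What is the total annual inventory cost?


TC = 16255/1203 * 138 + 1203/2 * 10.3

$8060.11


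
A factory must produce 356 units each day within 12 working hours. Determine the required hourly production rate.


Formula: Production Rate = Daily Demand / Available Hours
Rate = 356 units/day / 12 hours/day
Rate = 29.7 units/hour

29.7 units/hour


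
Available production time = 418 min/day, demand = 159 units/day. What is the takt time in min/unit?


Formula: Takt Time = Available Production Time / Customer Demand
Takt = 418 min/day / 159 units/day
Takt = 2.63 min/unit

2.63 min/unit


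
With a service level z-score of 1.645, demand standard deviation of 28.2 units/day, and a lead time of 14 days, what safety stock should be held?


Formula: SS = z * sigma_d * sqrt(LT)
sqrt(LT) = sqrt(14) = 3.7417
SS = 1.645 * 28.2 * 3.7417
SS = 173.6 units

173.6 units


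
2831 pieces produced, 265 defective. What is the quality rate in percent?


Formula: Quality Rate = Good Pieces / Total Pieces * 100
Good pieces = 2831 - 265 = 2566
QR = 2566 / 2831 * 100 = 90.6%

90.6%


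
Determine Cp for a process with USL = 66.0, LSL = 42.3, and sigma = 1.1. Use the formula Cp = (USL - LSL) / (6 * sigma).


Cp = (66.0 - 42.3) / (6 * 1.1)

3.59


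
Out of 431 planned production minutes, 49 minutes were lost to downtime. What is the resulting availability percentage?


Formula: Availability = (Planned Time - Downtime) / Planned Time * 100
Uptime = 431 - 49 = 382 min
Availability = 382 / 431 * 100 = 88.6%

88.6%


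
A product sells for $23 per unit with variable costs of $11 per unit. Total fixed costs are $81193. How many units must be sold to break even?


Formula: BEQ = Fixed Costs / (Price - Variable Cost)
Contribution margin = $23 - $11 = $12/unit
BEQ = ceil($81193 / $12/unit) = ceil(6766.08) = 6767 units

6767 units


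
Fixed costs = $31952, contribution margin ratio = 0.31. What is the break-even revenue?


Formula: BER = Fixed Costs / Contribution Margin Ratio
BER = $31952 / 0.31
BER = $103070.97 (to the nearest cent)

$103070.97


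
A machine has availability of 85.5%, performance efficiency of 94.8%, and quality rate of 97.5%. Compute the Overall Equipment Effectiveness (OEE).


Formula: OEE = Availability * Performance * Quality / 10000
A * P = 85.5% * 94.8% / 100 = 81.05%
OEE = 81.05% * 97.5% / 100 = 79.0%

79.0%


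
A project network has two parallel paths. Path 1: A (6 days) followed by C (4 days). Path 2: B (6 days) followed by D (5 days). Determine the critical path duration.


Path 1 = 6 + 4 = 10 days
Path 2 = 6 + 5 = 11 days
Duration = max(10, 11) = 11 days

11 days


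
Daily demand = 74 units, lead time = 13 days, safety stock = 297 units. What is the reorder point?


Formula: ROP = (Daily Demand * Lead Time) + Safety Stock
Demand during lead time = 74 * 13 = 962 units
ROP = 962 + 297 = 1259 units

1259 units


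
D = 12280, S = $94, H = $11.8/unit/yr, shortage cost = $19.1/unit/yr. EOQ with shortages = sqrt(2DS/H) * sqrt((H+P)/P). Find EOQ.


Formula: EOQ* = sqrt(2DS/H) * sqrt((H+P)/P)
Base EOQ = sqrt(2*12280*94/11.8) = 442.32 units
Correction = sqrt((11.8+19.1)/19.1) = 1.27193
EOQ* = 442.32 * 1.27193 = 562.6 units

562.6 units


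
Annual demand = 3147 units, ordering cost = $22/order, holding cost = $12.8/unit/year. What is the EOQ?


Formula: EOQ = sqrt(2 * D * S / H)
Numerator: 2 * 3147 * 22 = 138468
2DS/H = 138468 / 12.8 = 10817.8
EOQ = sqrt(10817.8) = 104.0 units

104.0 units


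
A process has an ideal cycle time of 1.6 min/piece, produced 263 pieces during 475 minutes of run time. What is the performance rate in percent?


Formula: Performance = (Ideal CT * Total Count) / Run Time * 100
Ideal output time = 1.6 * 263 = 420.8 min
Performance = 420.8 / 475 * 100 = 88.6%

88.6%


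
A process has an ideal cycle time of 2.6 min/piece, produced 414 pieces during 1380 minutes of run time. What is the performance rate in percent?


Formula: Performance = (Ideal CT * Total Count) / Run Time * 100
Ideal output time = 2.6 * 414 = 1076.4 min
Performance = 1076.4 / 1380 * 100 = 78.0%

78.0%


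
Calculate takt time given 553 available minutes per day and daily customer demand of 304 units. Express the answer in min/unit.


Formula: Takt Time = Available Production Time / Customer Demand
Takt = 553 min/day / 304 units/day
Takt = 1.82 min/unit

1.82 min/unit


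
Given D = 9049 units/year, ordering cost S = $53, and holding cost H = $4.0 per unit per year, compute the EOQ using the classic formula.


Formula: EOQ = sqrt(2 * D * S / H)
Numerator: 2 * 9049 * 53 = 959194
2DS/H = 959194 / 4.0 = 239798.5
EOQ = sqrt(239798.5) = 489.7 units

489.7 units


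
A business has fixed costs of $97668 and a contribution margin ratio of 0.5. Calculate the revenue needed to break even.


Formula: BER = Fixed Costs / Contribution Margin Ratio
BER = $97668 / 0.5
BER = $195336.00 (to the nearest cent)

$195336.00


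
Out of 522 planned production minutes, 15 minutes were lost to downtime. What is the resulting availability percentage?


Formula: Availability = (Planned Time - Downtime) / Planned Time * 100
Uptime = 522 - 15 = 507 min
Availability = 507 / 522 * 100 = 97.1%

97.1%


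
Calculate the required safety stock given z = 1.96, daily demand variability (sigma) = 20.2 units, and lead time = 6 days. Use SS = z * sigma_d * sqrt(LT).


Formula: SS = z * sigma_d * sqrt(LT)
sqrt(LT) = sqrt(6) = 2.4495
SS = 1.96 * 20.2 * 2.4495
SS = 97.0 units

97.0 units


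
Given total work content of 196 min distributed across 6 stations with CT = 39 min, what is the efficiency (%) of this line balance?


Formula: Efficiency = Sum of Task Times / (N_stations * CT) * 100
Total station capacity = 6 stations * 39 min = 234 min
Efficiency = 196 / 234 * 100 = 83.8%

83.8%


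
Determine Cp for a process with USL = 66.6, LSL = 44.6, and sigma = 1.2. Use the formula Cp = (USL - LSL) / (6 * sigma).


Cp = (66.6 - 44.6) / (6 * 1.2)

3.06


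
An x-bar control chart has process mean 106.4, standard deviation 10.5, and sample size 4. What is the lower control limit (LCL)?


LCL = 106.4 - 3 * 10.5 / sqrt(4)

90.65


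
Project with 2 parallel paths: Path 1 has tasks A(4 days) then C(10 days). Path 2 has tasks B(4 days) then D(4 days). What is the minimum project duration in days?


Path 1 = 4 + 10 = 14 days
Path 2 = 4 + 4 = 8 days
Duration = max(14, 8) = 14 days

14 days


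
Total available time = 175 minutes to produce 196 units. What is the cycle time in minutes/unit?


Formula: CT = Available Time / Number of Units
CT = 175 min / 196 units
CT = 0.89 min/unit

0.89 min/unit


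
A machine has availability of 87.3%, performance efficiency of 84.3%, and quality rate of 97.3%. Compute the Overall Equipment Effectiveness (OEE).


Formula: OEE = Availability * Performance * Quality / 10000
A * P = 87.3% * 84.3% / 100 = 73.59%
OEE = 73.59% * 97.3% / 100 = 71.6%

71.6%


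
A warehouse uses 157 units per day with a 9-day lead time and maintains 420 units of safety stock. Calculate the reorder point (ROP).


Formula: ROP = (Daily Demand * Lead Time) + Safety Stock
Demand during lead time = 157 * 9 = 1413 units
ROP = 1413 + 420 = 1833 units

1833 units


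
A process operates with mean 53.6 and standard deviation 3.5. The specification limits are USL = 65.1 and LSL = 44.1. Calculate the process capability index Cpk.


Cpu = (65.1 - 53.6) / (3 * 3.5) = 1.1
Cpl = (53.6 - 44.1) / (3 * 3.5) = 0.9
Cpk = min(1.1, 0.9) = 0.9

0.9


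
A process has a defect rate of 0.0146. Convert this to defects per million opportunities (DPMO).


DPMO = defect_rate * 1000000 = 0.0146 * 1000000

14600


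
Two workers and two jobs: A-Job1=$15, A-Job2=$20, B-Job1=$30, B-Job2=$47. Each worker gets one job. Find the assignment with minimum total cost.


Option 1: A->1 + B->2 = $15 + $47 = $62
Option 2: A->2 + B->1 = $20 + $30 = $50
Min cost = min($62, $50) = $50

$50


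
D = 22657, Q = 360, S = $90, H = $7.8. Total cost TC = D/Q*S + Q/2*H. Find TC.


TC = 22657/360 * 90 + 360/2 * 7.8

$7068.25


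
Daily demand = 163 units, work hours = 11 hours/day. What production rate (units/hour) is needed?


Formula: Production Rate = Daily Demand / Available Hours
Rate = 163 units/day / 11 hours/day
Rate = 14.8 units/hour

14.8 units/hour


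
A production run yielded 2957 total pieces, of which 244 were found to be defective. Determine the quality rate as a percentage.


Formula: Quality Rate = Good Pieces / Total Pieces * 100
Good pieces = 2957 - 244 = 2713
QR = 2713 / 2957 * 100 = 91.7%

91.7%


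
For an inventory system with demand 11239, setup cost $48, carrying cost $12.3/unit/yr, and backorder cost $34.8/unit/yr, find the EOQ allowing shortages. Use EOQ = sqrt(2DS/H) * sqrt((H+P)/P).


Formula: EOQ* = sqrt(2DS/H) * sqrt((H+P)/P)
Base EOQ = sqrt(2*11239*48/12.3) = 296.17 units
Correction = sqrt((12.3+34.8)/34.8) = 1.16338
EOQ* = 296.17 * 1.16338 = 344.6 units

344.6 units


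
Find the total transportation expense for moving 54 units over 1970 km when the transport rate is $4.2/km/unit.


TC = dist * cost * units = 1970 * 4.2 * 54 = $446796.00

$446796.00


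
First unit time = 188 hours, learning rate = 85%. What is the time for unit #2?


Formula: T_n = T_1 * (learning_rate)^(log2(n)) where learning_rate = rate/100
Doublings = log2(2) = 1
T_n = 188 * 0.85^1
T_n = 188 * 0.85 = 159.8 hours

159.8 hours


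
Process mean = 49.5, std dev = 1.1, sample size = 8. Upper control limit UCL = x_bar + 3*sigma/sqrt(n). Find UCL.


UCL = 49.5 + 3 * 1.1 / sqrt(8)

50.67


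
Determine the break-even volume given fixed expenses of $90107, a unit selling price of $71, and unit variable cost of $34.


Formula: BEQ = Fixed Costs / (Price - Variable Cost)
Contribution margin = $71 - $34 = $37/unit
BEQ = ceil($90107 / $37/unit) = ceil(2435.32) = 2436 units

2436 units


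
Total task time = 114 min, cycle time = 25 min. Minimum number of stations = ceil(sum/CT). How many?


Formula: N_min = ceil(Sum of Task Times / Cycle Time)
N_min = ceil(114 min / 25 min) = ceil(4.56)
N_min = 5 stations

5


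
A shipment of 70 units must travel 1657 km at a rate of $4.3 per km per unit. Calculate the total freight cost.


TC = dist * cost * units = 1657 * 4.3 * 70 = $498757.00

$498757.00


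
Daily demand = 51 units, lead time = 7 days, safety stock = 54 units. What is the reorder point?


Formula: ROP = (Daily Demand * Lead Time) + Safety Stock
Demand during lead time = 51 * 7 = 357 units
ROP = 357 + 54 = 411 units

411 units


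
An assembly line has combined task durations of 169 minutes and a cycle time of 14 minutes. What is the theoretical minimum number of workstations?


Formula: N_min = ceil(Sum of Task Times / Cycle Time)
N_min = ceil(169 min / 14 min) = ceil(12.0714)
N_min = 13 stations

13


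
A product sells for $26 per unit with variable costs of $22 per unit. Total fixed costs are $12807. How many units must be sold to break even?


Formula: BEQ = Fixed Costs / (Price - Variable Cost)
Contribution margin = $26 - $22 = $4/unit
BEQ = ceil($12807 / $4/unit) = ceil(3201.75) = 3202 units

3202 units


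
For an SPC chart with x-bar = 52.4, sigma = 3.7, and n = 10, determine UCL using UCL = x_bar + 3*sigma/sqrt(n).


UCL = 52.4 + 3 * 3.7 / sqrt(10)

55.91


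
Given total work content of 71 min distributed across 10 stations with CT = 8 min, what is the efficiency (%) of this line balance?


Formula: Efficiency = Sum of Task Times / (N_stations * CT) * 100
Total station capacity = 10 stations * 8 min = 80 min
Efficiency = 71 / 80 * 100 = 88.8%

88.8%


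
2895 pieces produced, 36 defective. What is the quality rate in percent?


Formula: Quality Rate = Good Pieces / Total Pieces * 100
Good pieces = 2895 - 36 = 2859
QR = 2859 / 2895 * 100 = 98.8%

98.8%


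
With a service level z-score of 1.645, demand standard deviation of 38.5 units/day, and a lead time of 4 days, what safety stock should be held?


Formula: SS = z * sigma_d * sqrt(LT)
sqrt(LT) = sqrt(4) = 2.0
SS = 1.645 * 38.5 * 2.0
SS = 126.7 units

126.7 units


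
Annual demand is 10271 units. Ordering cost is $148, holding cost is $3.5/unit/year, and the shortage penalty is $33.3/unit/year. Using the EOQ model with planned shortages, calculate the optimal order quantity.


Formula: EOQ* = sqrt(2DS/H) * sqrt((H+P)/P)
Base EOQ = sqrt(2*10271*148/3.5) = 932.0 units
Correction = sqrt((3.5+33.3)/33.3) = 1.05124
EOQ* = 932.0 * 1.05124 = 979.8 units

979.8 units


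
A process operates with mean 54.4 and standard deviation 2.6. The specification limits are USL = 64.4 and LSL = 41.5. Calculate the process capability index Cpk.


Cpu = (64.4 - 54.4) / (3 * 2.6) = 1.28
Cpl = (54.4 - 41.5) / (3 * 2.6) = 1.65
Cpk = min(1.28, 1.65) = 1.28

1.28


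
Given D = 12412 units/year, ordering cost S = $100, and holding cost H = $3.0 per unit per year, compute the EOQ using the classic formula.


Formula: EOQ = sqrt(2 * D * S / H)
Numerator: 2 * 12412 * 100 = 2482400
2DS/H = 2482400 / 3.0 = 827466.7
EOQ = sqrt(827466.7) = 909.7 units

909.7 units


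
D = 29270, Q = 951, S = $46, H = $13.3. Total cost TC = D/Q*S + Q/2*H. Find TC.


TC = 29270/951 * 46 + 951/2 * 13.3

$7739.94


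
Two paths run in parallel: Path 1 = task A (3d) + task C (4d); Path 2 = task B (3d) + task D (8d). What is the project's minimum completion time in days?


Path 1 = 3 + 4 = 7 days
Path 2 = 3 + 8 = 11 days
Duration = max(7, 11) = 11 days

11 days


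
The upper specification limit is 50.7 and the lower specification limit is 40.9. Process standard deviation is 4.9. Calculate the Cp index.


Cp = (50.7 - 40.9) / (6 * 4.9)

0.33


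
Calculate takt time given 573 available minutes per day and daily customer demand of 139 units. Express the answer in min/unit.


Formula: Takt Time = Available Production Time / Customer Demand
Takt = 573 min/day / 139 units/day
Takt = 4.12 min/unit

4.12 min/unit


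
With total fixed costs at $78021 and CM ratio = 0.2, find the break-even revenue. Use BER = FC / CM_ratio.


Formula: BER = Fixed Costs / Contribution Margin Ratio
BER = $78021 / 0.2
BER = $390105.00 (to the nearest cent)

$390105.00


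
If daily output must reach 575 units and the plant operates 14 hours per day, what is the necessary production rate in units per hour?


Formula: Production Rate = Daily Demand / Available Hours
Rate = 575 units/day / 14 hours/day
Rate = 41.1 units/hour

41.1 units/hour


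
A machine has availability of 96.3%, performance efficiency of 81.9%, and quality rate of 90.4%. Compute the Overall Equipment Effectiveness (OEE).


Formula: OEE = Availability * Performance * Quality / 10000
A * P = 96.3% * 81.9% / 100 = 78.87%
OEE = 78.87% * 90.4% / 100 = 71.3%

71.3%


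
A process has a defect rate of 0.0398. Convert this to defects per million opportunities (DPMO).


DPMO = defect_rate * 1000000 = 0.0398 * 1000000

39800


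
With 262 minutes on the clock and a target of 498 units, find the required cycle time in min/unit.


Formula: CT = Available Time / Number of Units
CT = 262 min / 498 units
CT = 0.53 min/unit

0.53 min/unit


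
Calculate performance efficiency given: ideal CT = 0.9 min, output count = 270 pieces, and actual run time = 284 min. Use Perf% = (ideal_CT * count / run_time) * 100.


Formula: Performance = (Ideal CT * Total Count) / Run Time * 100
Ideal output time = 0.9 * 270 = 243.0 min
Performance = 243.0 / 284 * 100 = 85.6%

85.6%


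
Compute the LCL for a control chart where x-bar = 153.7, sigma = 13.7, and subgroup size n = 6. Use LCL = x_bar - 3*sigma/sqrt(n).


LCL = 153.7 - 3 * 13.7 / sqrt(6)

136.92


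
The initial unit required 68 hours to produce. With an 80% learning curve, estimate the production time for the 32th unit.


Formula: T_n = T_1 * (learning_rate)^(log2(n)) where learning_rate = rate/100
Doublings = log2(32) = 5
T_n = 68 * 0.8^5
T_n = 68 * 0.3277 = 22.3 hours

22.3 hours


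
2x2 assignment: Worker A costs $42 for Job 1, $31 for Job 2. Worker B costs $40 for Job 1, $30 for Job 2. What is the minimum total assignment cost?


Option 1: A->1 + B->2 = $42 + $30 = $72
Option 2: A->2 + B->1 = $31 + $40 = $71
Min cost = min($72, $71) = $71

$71


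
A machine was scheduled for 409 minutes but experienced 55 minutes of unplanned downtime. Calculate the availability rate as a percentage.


Formula: Availability = (Planned Time - Downtime) / Planned Time * 100
Uptime = 409 - 55 = 354 min
Availability = 354 / 409 * 100 = 86.6%

86.6%


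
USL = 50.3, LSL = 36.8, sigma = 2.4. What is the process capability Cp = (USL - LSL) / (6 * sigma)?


Cp = (50.3 - 36.8) / (6 * 2.4)

0.94


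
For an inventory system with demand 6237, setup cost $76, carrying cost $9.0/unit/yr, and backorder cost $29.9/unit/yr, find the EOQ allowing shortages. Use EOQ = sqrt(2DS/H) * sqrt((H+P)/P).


Formula: EOQ* = sqrt(2DS/H) * sqrt((H+P)/P)
Base EOQ = sqrt(2*6237*76/9.0) = 324.56 units
Correction = sqrt((9.0+29.9)/29.9) = 1.14062
EOQ* = 324.56 * 1.14062 = 370.2 units

370.2 units


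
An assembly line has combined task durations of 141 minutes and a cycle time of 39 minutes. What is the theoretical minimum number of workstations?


Formula: N_min = ceil(Sum of Task Times / Cycle Time)
N_min = ceil(141 min / 39 min) = ceil(3.6154)
N_min = 4 stations

4


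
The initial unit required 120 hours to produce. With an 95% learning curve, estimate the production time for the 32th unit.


Formula: T_n = T_1 * (learning_rate)^(log2(n)) where learning_rate = rate/100
Doublings = log2(32) = 5
T_n = 120 * 0.95^5
T_n = 120 * 0.7738 = 92.9 hours

92.9 hours


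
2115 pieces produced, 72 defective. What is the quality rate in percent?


Formula: Quality Rate = Good Pieces / Total Pieces * 100
Good pieces = 2115 - 72 = 2043
QR = 2043 / 2115 * 100 = 96.6%

96.6%


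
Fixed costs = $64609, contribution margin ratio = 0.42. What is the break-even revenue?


Formula: BER = Fixed Costs / Contribution Margin Ratio
BER = $64609 / 0.42
BER = $153830.95 (to the nearest cent)

$153830.95


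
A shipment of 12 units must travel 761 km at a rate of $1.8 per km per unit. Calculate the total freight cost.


TC = dist * cost * units = 761 * 1.8 * 12 = $16437.60

$16437.60


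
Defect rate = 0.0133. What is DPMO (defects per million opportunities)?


DPMO = defect_rate * 1000000 = 0.0133 * 1000000

13300


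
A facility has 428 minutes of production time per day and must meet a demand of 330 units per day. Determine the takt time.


Formula: Takt Time = Available Production Time / Customer Demand
Takt = 428 min/day / 330 units/day
Takt = 1.3 min/unit

1.3 min/unit


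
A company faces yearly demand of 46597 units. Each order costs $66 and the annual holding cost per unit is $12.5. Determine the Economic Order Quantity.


Formula: EOQ = sqrt(2 * D * S / H)
Numerator: 2 * 46597 * 66 = 6150804
2DS/H = 6150804 / 12.5 = 492064.3
EOQ = sqrt(492064.3) = 701.5 units

701.5 units


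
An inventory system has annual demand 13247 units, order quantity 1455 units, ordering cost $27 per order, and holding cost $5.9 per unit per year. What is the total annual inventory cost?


TC = 13247/1455 * 27 + 1455/2 * 5.9

$4538.07


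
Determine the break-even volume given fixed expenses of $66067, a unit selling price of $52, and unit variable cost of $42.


Formula: BEQ = Fixed Costs / (Price - Variable Cost)
Contribution margin = $52 - $42 = $10/unit
BEQ = ceil($66067 / $10/unit) = ceil(6606.7) = 6607 units

6607 units


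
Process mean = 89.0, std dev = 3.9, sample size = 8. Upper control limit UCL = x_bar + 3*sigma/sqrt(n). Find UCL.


UCL = 89.0 + 3 * 3.9 / sqrt(8)

93.14


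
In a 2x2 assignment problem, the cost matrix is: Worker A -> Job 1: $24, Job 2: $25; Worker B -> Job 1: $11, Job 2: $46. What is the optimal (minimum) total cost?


Option 1: A->1 + B->2 = $24 + $46 = $70
Option 2: A->2 + B->1 = $25 + $11 = $36
Min cost = min($70, $36) = $36

$36


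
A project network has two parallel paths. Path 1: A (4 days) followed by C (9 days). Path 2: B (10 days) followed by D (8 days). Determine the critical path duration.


Path 1 = 4 + 9 = 13 days
Path 2 = 10 + 8 = 18 days
Duration = max(13, 18) = 18 days

18 days


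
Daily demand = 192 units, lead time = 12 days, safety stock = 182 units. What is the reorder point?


Formula: ROP = (Daily Demand * Lead Time) + Safety Stock
Demand during lead time = 192 * 12 = 2304 units
ROP = 2304 + 182 = 2486 units

2486 units


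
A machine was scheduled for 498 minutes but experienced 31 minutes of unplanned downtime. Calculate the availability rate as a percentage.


Formula: Availability = (Planned Time - Downtime) / Planned Time * 100
Uptime = 498 - 31 = 467 min
Availability = 467 / 498 * 100 = 93.8%

93.8%


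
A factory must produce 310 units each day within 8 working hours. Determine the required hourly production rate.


Formula: Production Rate = Daily Demand / Available Hours
Rate = 310 units/day / 8 hours/day
Rate = 38.8 units/hour

38.8 units/hour


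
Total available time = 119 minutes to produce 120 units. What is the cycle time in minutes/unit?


Formula: CT = Available Time / Number of Units
CT = 119 min / 120 units
CT = 0.99 min/unit

0.99 min/unit


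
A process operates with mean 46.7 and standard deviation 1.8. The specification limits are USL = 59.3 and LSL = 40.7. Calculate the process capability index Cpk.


Cpu = (59.3 - 46.7) / (3 * 1.8) = 2.33
Cpl = (46.7 - 40.7) / (3 * 1.8) = 1.11
Cpk = min(2.33, 1.11) = 1.11

1.11


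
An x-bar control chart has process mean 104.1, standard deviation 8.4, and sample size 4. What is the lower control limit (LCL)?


LCL = 104.1 - 3 * 8.4 / sqrt(4)

91.5


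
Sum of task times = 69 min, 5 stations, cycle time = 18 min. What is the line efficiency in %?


Formula: Efficiency = Sum of Task Times / (N_stations * CT) * 100
Total station capacity = 5 stations * 18 min = 90 min
Efficiency = 69 / 90 * 100 = 76.7%

76.7%


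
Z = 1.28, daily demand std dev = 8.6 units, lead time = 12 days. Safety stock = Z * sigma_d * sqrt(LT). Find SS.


Formula: SS = z * sigma_d * sqrt(LT)
sqrt(LT) = sqrt(12) = 3.4641
SS = 1.28 * 8.6 * 3.4641
SS = 38.1 units

38.1 units


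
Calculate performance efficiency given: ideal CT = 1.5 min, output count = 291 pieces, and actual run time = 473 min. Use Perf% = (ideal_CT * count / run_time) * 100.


Formula: Performance = (Ideal CT * Total Count) / Run Time * 100
Ideal output time = 1.5 * 291 = 436.5 min
Performance = 436.5 / 473 * 100 = 92.3%

92.3%


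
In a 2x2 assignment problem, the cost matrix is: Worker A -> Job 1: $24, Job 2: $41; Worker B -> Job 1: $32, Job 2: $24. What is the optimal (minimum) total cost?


Option 1: A->1 + B->2 = $24 + $24 = $48
Option 2: A->2 + B->1 = $41 + $32 = $73
Min cost = min($48, $73) = $48

$48


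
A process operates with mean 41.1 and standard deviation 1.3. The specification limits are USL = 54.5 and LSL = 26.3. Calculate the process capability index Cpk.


Cpu = (54.5 - 41.1) / (3 * 1.3) = 3.44
Cpl = (41.1 - 26.3) / (3 * 1.3) = 3.79
Cpk = min(3.44, 3.79) = 3.44

3.44


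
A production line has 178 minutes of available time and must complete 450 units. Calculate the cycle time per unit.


Formula: CT = Available Time / Number of Units
CT = 178 min / 450 units
CT = 0.4 min/unit

0.4 min/unit


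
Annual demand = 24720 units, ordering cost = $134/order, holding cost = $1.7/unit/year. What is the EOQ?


Formula: EOQ = sqrt(2 * D * S / H)
Numerator: 2 * 24720 * 134 = 6624960
2DS/H = 6624960 / 1.7 = 3897035.3
EOQ = sqrt(3897035.3) = 1974.1 units

1974.1 units


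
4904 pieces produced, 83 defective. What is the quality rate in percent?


Formula: Quality Rate = Good Pieces / Total Pieces * 100
Good pieces = 4904 - 83 = 4821
QR = 4821 / 4904 * 100 = 98.3%

98.3%


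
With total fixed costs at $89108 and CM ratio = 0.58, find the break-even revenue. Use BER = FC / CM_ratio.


Formula: BER = Fixed Costs / Contribution Margin Ratio
BER = $89108 / 0.58
BER = $153634.48 (to the nearest cent)

$153634.48


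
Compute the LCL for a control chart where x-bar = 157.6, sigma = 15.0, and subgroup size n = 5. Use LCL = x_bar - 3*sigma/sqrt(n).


LCL = 157.6 - 3 * 15.0 / sqrt(5)

137.48


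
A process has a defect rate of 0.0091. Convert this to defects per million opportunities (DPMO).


DPMO = defect_rate * 1000000 = 0.0091 * 1000000

9100


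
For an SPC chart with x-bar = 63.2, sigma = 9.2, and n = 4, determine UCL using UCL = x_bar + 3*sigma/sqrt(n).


UCL = 63.2 + 3 * 9.2 / sqrt(4)

77.0


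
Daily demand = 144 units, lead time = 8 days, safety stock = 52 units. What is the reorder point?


Formula: ROP = (Daily Demand * Lead Time) + Safety Stock
Demand during lead time = 144 * 8 = 1152 units
ROP = 1152 + 52 = 1204 units

1204 units


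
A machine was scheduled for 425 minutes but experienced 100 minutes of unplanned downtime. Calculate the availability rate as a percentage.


Formula: Availability = (Planned Time - Downtime) / Planned Time * 100
Uptime = 425 - 100 = 325 min
Availability = 325 / 425 * 100 = 76.5%

76.5%


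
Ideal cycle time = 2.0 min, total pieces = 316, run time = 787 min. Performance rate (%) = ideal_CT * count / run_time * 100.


Formula: Performance = (Ideal CT * Total Count) / Run Time * 100
Ideal output time = 2.0 * 316 = 632.0 min
Performance = 632.0 / 787 * 100 = 80.3%

80.3%


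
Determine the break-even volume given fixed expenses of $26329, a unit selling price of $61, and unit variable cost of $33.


Formula: BEQ = Fixed Costs / (Price - Variable Cost)
Contribution margin = $61 - $33 = $28/unit
BEQ = ceil($26329 / $28/unit) = ceil(940.32) = 941 units

941 units


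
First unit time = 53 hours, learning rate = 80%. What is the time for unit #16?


Formula: T_n = T_1 * (learning_rate)^(log2(n)) where learning_rate = rate/100
Doublings = log2(16) = 4
T_n = 53 * 0.8^4
T_n = 53 * 0.4096 = 21.7 hours

21.7 hours


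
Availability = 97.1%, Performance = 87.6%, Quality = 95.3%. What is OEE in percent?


Formula: OEE = Availability * Performance * Quality / 10000
A * P = 97.1% * 87.6% / 100 = 85.06%
OEE = 85.06% * 95.3% / 100 = 81.1%

81.1%


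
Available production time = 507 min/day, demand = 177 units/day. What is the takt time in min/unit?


Formula: Takt Time = Available Production Time / Customer Demand
Takt = 507 min/day / 177 units/day
Takt = 2.86 min/unit

2.86 min/unit


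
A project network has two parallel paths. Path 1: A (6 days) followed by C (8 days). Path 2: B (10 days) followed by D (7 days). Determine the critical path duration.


Path 1 = 6 + 8 = 14 days
Path 2 = 10 + 7 = 17 days
Duration = max(14, 17) = 17 days

17 days


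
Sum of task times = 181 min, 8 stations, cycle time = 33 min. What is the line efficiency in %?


Formula: Efficiency = Sum of Task Times / (N_stations * CT) * 100
Total station capacity = 8 stations * 33 min = 264 min
Efficiency = 181 / 264 * 100 = 68.6%

68.6%


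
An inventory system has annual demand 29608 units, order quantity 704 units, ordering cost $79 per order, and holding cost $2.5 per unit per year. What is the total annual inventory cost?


TC = 29608/704 * 79 + 704/2 * 2.5

$4202.49


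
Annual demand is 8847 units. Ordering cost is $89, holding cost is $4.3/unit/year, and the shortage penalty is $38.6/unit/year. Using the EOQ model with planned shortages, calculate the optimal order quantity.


Formula: EOQ* = sqrt(2DS/H) * sqrt((H+P)/P)
Base EOQ = sqrt(2*8847*89/4.3) = 605.16 units
Correction = sqrt((4.3+38.6)/38.6) = 1.05423
EOQ* = 605.16 * 1.05423 = 638.0 units

638.0 units


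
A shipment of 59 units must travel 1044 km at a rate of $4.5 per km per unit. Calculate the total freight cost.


TC = dist * cost * units = 1044 * 4.5 * 59 = $277182.00

$277182.00


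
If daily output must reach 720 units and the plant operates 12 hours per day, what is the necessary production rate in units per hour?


Formula: Production Rate = Daily Demand / Available Hours
Rate = 720 units/day / 12 hours/day
Rate = 60.0 units/hour

60.0 units/hour


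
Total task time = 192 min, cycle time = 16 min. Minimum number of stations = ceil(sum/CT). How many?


Formula: N_min = ceil(Sum of Task Times / Cycle Time)
N_min = ceil(192 min / 16 min) = ceil(12.0)
N_min = 12 stations

12


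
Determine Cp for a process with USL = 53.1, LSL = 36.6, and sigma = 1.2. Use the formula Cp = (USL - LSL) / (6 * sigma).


Cp = (53.1 - 36.6) / (6 * 1.2)

2.29


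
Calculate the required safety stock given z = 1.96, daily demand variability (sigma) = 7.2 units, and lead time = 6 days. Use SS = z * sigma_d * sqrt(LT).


Formula: SS = z * sigma_d * sqrt(LT)
sqrt(LT) = sqrt(6) = 2.4495
SS = 1.96 * 7.2 * 2.4495
SS = 34.6 units

34.6 units


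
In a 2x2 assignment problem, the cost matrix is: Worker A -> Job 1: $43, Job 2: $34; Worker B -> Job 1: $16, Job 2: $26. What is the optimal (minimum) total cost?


Option 1: A->1 + B->2 = $43 + $26 = $69
Option 2: A->2 + B->1 = $34 + $16 = $50
Min cost = min($69, $50) = $50

$50


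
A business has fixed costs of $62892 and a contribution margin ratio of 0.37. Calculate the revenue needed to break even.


Formula: BER = Fixed Costs / Contribution Margin Ratio
BER = $62892 / 0.37
BER = $169978.38 (to the nearest cent)

$169978.38


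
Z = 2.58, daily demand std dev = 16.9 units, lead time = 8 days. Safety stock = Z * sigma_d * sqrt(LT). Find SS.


Formula: SS = z * sigma_d * sqrt(LT)
sqrt(LT) = sqrt(8) = 2.8284
SS = 2.58 * 16.9 * 2.8284
SS = 123.3 units

123.3 units


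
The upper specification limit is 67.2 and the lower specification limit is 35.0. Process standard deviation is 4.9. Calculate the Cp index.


Cp = (67.2 - 35.0) / (6 * 4.9)

1.1


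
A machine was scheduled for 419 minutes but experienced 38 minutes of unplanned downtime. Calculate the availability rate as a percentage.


Formula: Availability = (Planned Time - Downtime) / Planned Time * 100
Uptime = 419 - 38 = 381 min
Availability = 381 / 419 * 100 = 90.9%

90.9%


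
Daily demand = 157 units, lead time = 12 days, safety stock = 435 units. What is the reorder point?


Formula: ROP = (Daily Demand * Lead Time) + Safety Stock
Demand during lead time = 157 * 12 = 1884 units
ROP = 1884 + 435 = 2319 units

2319 units


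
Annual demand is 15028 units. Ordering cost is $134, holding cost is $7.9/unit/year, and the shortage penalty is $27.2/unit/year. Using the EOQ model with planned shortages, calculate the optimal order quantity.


Formula: EOQ* = sqrt(2DS/H) * sqrt((H+P)/P)
Base EOQ = sqrt(2*15028*134/7.9) = 714.01 units
Correction = sqrt((7.9+27.2)/27.2) = 1.13598
EOQ* = 714.01 * 1.13598 = 811.1 units

811.1 units


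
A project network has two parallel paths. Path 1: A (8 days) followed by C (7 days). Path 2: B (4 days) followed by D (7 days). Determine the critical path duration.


Path 1 = 8 + 7 = 15 days
Path 2 = 4 + 7 = 11 days
Duration = max(15, 11) = 15 days

15 days


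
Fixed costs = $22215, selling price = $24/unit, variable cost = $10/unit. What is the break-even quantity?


Formula: BEQ = Fixed Costs / (Price - Variable Cost)
Contribution margin = $24 - $10 = $14/unit
BEQ = ceil($22215 / $14/unit) = ceil(1586.79) = 1587 units

1587 units


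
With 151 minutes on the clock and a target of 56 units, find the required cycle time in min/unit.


Formula: CT = Available Time / Number of Units
CT = 151 min / 56 units
CT = 2.7 min/unit

2.7 min/unit


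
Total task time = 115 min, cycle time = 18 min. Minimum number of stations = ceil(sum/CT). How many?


Formula: N_min = ceil(Sum of Task Times / Cycle Time)
N_min = ceil(115 min / 18 min) = ceil(6.3889)
N_min = 7 stations

7


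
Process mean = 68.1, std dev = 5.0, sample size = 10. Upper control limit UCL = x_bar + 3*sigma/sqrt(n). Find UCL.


UCL = 68.1 + 3 * 5.0 / sqrt(10)

72.84


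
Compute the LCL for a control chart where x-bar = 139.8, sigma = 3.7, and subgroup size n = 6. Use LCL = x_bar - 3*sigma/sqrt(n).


LCL = 139.8 - 3 * 3.7 / sqrt(6)

135.27


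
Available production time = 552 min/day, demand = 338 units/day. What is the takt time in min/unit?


Formula: Takt Time = Available Production Time / Customer Demand
Takt = 552 min/day / 338 units/day
Takt = 1.63 min/unit

1.63 min/unit


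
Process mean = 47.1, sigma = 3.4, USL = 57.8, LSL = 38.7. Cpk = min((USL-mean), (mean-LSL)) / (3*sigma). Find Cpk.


Cpu = (57.8 - 47.1) / (3 * 3.4) = 1.05
Cpl = (47.1 - 38.7) / (3 * 3.4) = 0.82
Cpk = min(1.05, 0.82) = 0.82

0.82


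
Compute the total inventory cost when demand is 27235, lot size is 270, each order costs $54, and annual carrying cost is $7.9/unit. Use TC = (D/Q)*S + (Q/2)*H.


TC = 27235/270 * 54 + 270/2 * 7.9

$6513.50


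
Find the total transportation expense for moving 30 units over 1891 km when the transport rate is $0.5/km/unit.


TC = dist * cost * units = 1891 * 0.5 * 30 = $28365.00

$28365.00


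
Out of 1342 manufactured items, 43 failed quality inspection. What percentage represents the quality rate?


Formula: Quality Rate = Good Pieces / Total Pieces * 100
Good pieces = 1342 - 43 = 1299
QR = 1299 / 1342 * 100 = 96.8%

96.8%


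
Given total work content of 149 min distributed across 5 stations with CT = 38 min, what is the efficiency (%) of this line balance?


Formula: Efficiency = Sum of Task Times / (N_stations * CT) * 100
Total station capacity = 5 stations * 38 min = 190 min
Efficiency = 149 / 190 * 100 = 78.4%

78.4%


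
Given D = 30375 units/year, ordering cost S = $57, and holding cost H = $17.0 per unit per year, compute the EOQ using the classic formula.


Formula: EOQ = sqrt(2 * D * S / H)
Numerator: 2 * 30375 * 57 = 3462750
2DS/H = 3462750 / 17.0 = 203691.2
EOQ = sqrt(203691.2) = 451.3 units

451.3 units


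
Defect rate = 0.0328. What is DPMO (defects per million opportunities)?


DPMO = defect_rate * 1000000 = 0.0328 * 1000000

32800


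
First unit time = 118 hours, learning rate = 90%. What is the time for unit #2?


Formula: T_n = T_1 * (learning_rate)^(log2(n)) where learning_rate = rate/100
Doublings = log2(2) = 1
T_n = 118 * 0.9^1
T_n = 118 * 0.9 = 106.2 hours

106.2 hours


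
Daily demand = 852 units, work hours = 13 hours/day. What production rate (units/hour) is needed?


Formula: Production Rate = Daily Demand / Available Hours
Rate = 852 units/day / 13 hours/day
Rate = 65.5 units/hour

65.5 units/hour


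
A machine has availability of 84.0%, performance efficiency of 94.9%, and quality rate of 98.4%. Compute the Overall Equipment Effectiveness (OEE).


Formula: OEE = Availability * Performance * Quality / 10000
A * P = 84.0% * 94.9% / 100 = 79.72%
OEE = 79.72% * 98.4% / 100 = 78.4%

78.4%
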